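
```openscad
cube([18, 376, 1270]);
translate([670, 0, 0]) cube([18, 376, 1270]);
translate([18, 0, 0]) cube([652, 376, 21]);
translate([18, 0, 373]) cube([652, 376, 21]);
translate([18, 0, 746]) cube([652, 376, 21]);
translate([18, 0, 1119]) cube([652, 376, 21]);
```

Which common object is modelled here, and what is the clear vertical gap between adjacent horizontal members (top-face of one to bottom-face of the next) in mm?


A bookshelf. The clear shelf gap is 352 mm.

Two tall side panels with 4 horizontal boards between them — a bookshelf. The first two shelf undersides are at z = 0 and z = 373; with shelf thickness 21, the clear gap is 373 − 0 − 21 = 352 mm.


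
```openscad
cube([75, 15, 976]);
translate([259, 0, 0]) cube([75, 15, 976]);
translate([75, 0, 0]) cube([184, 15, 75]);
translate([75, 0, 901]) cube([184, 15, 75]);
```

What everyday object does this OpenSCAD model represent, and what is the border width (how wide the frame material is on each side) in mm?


A picture frame. The border width is 75 mm.

Four thin pieces enclosing a rectangular opening — a picture frame. The two full-height stiles are 976 mm tall; the top rail sits at z = 901 and is 75 mm tall, so the border above the opening is 976 − 901 = 75 mm, matching the stile x-width.


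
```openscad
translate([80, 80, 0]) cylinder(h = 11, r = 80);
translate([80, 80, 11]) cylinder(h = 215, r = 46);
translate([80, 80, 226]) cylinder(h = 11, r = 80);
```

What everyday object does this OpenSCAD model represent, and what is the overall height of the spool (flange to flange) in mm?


A spool. The overall height is 237 mm.

Three coaxial cylinders, large–small–large — a spool. Two 11 mm flanges and a 215 mm core give 11 + 215 + 11 = 237 mm.


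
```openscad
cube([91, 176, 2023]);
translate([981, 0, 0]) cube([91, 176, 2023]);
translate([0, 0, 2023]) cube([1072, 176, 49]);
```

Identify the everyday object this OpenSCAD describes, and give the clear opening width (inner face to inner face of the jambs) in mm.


A door frame. The clear opening width is 890 mm.

Two 2023 mm tall posts with a header on top — a door frame. The left jamb is 91 mm wide at x = 0; the right jamb starts at x = 981. The clear opening is 981 − 91 = 890 mm.


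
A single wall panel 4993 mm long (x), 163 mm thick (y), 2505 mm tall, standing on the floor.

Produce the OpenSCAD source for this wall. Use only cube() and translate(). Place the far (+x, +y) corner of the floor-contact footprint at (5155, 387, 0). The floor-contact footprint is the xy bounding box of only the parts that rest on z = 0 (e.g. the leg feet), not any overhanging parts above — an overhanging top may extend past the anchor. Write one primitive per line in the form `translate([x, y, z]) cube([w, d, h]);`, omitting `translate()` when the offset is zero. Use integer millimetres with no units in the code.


translate([162, 224, 0]) cube([4993, 163, 2505]);


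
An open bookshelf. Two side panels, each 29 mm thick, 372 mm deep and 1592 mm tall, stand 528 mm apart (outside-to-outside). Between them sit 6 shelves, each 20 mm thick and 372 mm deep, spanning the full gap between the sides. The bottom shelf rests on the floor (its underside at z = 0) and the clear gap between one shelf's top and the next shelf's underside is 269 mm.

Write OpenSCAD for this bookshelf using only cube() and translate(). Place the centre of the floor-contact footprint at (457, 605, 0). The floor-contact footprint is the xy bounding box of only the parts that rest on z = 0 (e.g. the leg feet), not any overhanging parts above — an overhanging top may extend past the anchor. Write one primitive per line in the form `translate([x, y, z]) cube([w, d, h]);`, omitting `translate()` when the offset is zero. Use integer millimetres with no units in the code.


translate([193, 419, 0]) cube([29, 372, 1592]);
translate([692, 419, 0]) cube([29, 372, 1592]);
translate([222, 419, 0]) cube([470, 372, 20]);
translate([222, 419, 289]) cube([470, 372, 20]);
translate([222, 419, 578]) cube([470, 372, 20]);
translate([222, 419, 867]) cube([470, 372, 20]);
translate([222, 419, 1156]) cube([470, 372, 20]);
translate([222, 419, 1445]) cube([470, 372, 20]);


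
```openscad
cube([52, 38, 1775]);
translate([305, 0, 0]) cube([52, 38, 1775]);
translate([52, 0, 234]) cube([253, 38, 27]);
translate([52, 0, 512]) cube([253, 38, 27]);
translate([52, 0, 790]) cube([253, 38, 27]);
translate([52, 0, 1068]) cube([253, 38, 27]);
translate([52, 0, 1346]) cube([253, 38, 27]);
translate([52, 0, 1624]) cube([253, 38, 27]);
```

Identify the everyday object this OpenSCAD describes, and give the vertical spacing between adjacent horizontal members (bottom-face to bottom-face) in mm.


A ladder. The rung spacing is 278 mm.

Two tall 52×38 posts with 6 short bars between them — a ladder. Adjacent rungs sit at z = 234 and z = 512, so the spacing is 512 − 234 = 278 mm.


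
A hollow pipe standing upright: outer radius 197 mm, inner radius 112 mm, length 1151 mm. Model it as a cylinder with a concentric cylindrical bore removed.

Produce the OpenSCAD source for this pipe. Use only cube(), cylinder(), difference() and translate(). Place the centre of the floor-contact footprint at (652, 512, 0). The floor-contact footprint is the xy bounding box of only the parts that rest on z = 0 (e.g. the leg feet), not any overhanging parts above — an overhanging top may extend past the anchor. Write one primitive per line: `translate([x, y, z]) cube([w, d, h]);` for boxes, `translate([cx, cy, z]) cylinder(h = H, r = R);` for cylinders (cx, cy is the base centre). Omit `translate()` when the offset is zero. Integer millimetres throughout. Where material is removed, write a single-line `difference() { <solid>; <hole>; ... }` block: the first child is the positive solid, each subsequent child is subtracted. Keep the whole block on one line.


difference() { translate([652, 512, 0]) cylinder(h = 1151, r = 197); translate([652, 512, 0]) cylinder(h = 1151, r = 112); }


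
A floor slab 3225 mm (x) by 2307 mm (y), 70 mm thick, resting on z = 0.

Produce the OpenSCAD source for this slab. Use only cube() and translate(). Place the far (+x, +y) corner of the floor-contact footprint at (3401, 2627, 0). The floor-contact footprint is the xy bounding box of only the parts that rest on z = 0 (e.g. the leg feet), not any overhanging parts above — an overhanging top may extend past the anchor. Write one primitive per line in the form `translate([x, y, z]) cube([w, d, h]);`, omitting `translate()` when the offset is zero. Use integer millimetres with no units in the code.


translate([176, 320, 0]) cube([3225, 2307, 70]);


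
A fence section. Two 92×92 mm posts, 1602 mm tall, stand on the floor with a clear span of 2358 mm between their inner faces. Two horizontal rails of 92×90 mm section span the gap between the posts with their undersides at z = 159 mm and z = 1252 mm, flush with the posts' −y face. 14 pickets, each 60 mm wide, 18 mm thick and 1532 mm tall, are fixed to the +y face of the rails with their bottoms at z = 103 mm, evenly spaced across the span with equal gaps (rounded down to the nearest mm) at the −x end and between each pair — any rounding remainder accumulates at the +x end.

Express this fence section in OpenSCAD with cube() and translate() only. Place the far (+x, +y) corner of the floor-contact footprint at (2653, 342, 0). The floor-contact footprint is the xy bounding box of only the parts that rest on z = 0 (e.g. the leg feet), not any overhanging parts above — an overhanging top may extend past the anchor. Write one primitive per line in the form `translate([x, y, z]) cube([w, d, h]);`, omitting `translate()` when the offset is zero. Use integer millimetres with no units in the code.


translate([111, 250, 0]) cube([92, 92, 1602]);
translate([2561, 250, 0]) cube([92, 92, 1602]);
translate([203, 250, 159]) cube([2358, 92, 90]);
translate([203, 250, 1252]) cube([2358, 92, 90]);
translate([304, 342, 103]) cube([60, 18, 1532]);
translate([465, 342, 103]) cube([60, 18, 1532]);
translate([626, 342, 103]) cube([60, 18, 1532]);
translate([787, 342, 103]) cube([60, 18, 1532]);
translate([948, 342, 103]) cube([60, 18, 1532]);
translate([1109, 342, 103]) cube([60, 18, 1532]);
translate([1270, 342, 103]) cube([60, 18, 1532]);
translate([1431, 342, 103]) cube([60, 18, 1532]);
translate([1592, 342, 103]) cube([60, 18, 1532]);
translate([1753, 342, 103]) cube([60, 18, 1532]);
translate([1914, 342, 103]) cube([60, 18, 1532]);
translate([2075, 342, 103]) cube([60, 18, 1532]);
translate([2236, 342, 103]) cube([60, 18, 1532]);
translate([2397, 342, 103]) cube([60, 18, 1532]);


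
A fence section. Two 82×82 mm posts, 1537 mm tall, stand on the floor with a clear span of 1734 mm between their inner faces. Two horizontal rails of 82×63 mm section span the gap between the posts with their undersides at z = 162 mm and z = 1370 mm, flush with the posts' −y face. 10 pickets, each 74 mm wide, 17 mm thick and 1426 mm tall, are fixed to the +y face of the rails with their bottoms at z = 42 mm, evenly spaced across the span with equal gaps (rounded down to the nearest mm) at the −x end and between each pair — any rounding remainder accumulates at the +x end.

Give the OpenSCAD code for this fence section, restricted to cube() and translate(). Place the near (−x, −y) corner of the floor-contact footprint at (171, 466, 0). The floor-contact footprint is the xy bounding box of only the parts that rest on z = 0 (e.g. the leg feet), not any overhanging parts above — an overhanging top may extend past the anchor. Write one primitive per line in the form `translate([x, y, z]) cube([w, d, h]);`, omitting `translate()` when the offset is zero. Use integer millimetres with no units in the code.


translate([171, 466, 0]) cube([82, 82, 1537]);
translate([1987, 466, 0]) cube([82, 82, 1537]);
translate([253, 466, 162]) cube([1734, 82, 63]);
translate([253, 466, 1370]) cube([1734, 82, 63]);
translate([343, 548, 42]) cube([74, 17, 1426]);
translate([507, 548, 42]) cube([74, 17, 1426]);
translate([671, 548, 42]) cube([74, 17, 1426]);
translate([835, 548, 42]) cube([74, 17, 1426]);
translate([999, 548, 42]) cube([74, 17, 1426]);
translate([1163, 548, 42]) cube([74, 17, 1426]);
translate([1327, 548, 42]) cube([74, 17, 1426]);
translate([1491, 548, 42]) cube([74, 17, 1426]);
translate([1655, 548, 42]) cube([74, 17, 1426]);
translate([1819, 548, 42]) cube([74, 17, 1426]);


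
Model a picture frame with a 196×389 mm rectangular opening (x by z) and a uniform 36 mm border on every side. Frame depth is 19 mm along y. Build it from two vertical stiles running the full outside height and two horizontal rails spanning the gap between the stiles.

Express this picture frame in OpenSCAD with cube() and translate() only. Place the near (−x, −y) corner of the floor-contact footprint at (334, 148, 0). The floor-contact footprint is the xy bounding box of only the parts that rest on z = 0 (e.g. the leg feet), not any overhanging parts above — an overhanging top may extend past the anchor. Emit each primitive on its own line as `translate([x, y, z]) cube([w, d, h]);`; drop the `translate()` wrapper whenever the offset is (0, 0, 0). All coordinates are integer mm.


translate([334, 148, 0]) cube([36, 19, 461]);
translate([566, 148, 0]) cube([36, 19, 461]);
translate([370, 148, 0]) cube([196, 19, 36]);
translate([370, 148, 425]) cube([196, 19, 36]);


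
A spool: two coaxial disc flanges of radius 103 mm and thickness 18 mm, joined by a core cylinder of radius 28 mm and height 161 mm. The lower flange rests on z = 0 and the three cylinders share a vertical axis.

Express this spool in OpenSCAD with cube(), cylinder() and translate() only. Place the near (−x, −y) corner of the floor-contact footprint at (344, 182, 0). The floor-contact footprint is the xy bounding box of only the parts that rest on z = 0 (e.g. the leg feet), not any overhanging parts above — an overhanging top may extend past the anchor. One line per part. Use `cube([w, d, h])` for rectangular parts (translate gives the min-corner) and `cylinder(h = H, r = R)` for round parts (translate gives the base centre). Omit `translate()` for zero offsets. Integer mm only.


translate([447, 285, 0]) cylinder(h = 18, r = 103);
translate([447, 285, 18]) cylinder(h = 161, r = 28);
translate([447, 285, 179]) cylinder(h = 18, r = 103);


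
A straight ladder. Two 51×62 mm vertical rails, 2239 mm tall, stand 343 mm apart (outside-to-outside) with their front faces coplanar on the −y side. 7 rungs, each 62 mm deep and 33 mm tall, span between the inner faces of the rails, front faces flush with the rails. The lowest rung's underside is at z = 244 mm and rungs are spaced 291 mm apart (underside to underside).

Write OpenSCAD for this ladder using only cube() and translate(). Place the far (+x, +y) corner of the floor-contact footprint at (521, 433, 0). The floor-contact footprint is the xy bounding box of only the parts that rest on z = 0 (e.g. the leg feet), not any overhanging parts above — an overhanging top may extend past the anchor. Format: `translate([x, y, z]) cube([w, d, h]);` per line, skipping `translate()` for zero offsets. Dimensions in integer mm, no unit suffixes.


translate([178, 371, 0]) cube([51, 62, 2239]);
translate([470, 371, 0]) cube([51, 62, 2239]);
translate([229, 371, 244]) cube([241, 62, 33]);
translate([229, 371, 535]) cube([241, 62, 33]);
translate([229, 371, 826]) cube([241, 62, 33]);
translate([229, 371, 1117]) cube([241, 62, 33]);
translate([229, 371, 1408]) cube([241, 62, 33]);
translate([229, 371, 1699]) cube([241, 62, 33]);
translate([229, 371, 1990]) cube([241, 62, 33]);


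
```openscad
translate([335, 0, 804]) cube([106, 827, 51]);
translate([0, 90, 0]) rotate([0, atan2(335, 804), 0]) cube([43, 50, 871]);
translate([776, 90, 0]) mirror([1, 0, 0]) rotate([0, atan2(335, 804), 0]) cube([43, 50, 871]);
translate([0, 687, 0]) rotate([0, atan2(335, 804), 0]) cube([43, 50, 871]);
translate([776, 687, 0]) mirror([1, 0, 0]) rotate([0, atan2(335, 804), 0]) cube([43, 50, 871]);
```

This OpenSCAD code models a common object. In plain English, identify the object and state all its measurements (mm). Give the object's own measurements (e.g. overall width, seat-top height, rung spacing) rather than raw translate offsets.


A sawhorse. A 106×827×51 mm beam (x, y, z) sits on two A-frame leg pairs. Each pair is two raked legs of 43×50 mm section (50 mm along y) splaying symmetrically in x. Each leg rises 804 mm vertically over 335 mm of horizontal reach and is 871 mm long along its own axis. Every leg's outer bottom edge rests on the floor and its outer top edge meets a bottom edge of the beam — the left legs (tilting toward +x) meet the beam's −x bottom edge, the right legs (their mirror images, tilting toward −x) meet its +x bottom edge — so the leg tops tuck under the beam, the beam's underside is 804 mm above the floor, and the feet are 776 mm apart outside-to-outside with the beam centred between them. The two leg pairs are set in 90 mm from either end of the beam.


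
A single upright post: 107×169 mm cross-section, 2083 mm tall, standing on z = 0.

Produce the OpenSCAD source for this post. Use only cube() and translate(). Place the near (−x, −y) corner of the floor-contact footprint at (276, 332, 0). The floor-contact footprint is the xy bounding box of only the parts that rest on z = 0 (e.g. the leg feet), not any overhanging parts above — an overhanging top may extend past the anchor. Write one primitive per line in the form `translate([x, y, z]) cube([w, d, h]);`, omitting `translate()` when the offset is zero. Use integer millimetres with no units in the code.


translate([276, 332, 0]) cube([107, 169, 2083]);


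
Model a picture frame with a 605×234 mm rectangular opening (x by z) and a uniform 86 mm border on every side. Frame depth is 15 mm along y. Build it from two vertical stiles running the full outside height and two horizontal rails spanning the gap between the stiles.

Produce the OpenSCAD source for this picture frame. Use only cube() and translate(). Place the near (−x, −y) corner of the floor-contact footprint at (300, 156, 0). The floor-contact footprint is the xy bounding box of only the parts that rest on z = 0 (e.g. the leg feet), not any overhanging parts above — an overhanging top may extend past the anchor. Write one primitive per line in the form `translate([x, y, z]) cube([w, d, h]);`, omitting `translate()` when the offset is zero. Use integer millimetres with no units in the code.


translate([300, 156, 0]) cube([86, 15, 406]);
translate([991, 156, 0]) cube([86, 15, 406]);
translate([386, 156, 0]) cube([605, 15, 86]);
translate([386, 156, 320]) cube([605, 15, 86]);


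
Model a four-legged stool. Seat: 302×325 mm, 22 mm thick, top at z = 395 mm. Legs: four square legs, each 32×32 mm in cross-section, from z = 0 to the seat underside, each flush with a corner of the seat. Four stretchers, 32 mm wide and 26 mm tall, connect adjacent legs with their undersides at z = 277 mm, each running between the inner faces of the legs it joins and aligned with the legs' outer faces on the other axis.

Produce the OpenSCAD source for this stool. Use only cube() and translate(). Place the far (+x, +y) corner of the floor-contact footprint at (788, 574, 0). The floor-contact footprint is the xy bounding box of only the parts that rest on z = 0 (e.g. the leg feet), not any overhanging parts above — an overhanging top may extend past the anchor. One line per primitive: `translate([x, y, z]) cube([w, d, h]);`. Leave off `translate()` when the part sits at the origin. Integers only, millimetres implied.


translate([486, 249, 373]) cube([302, 325, 22]);
translate([486, 249, 0]) cube([32, 32, 373]);
translate([756, 249, 0]) cube([32, 32, 373]);
translate([486, 542, 0]) cube([32, 32, 373]);
translate([756, 542, 0]) cube([32, 32, 373]);
translate([518, 249, 277]) cube([238, 32, 26]);
translate([518, 542, 277]) cube([238, 32, 26]);
translate([486, 281, 277]) cube([32, 261, 26]);
translate([756, 281, 277]) cube([32, 261, 26]);


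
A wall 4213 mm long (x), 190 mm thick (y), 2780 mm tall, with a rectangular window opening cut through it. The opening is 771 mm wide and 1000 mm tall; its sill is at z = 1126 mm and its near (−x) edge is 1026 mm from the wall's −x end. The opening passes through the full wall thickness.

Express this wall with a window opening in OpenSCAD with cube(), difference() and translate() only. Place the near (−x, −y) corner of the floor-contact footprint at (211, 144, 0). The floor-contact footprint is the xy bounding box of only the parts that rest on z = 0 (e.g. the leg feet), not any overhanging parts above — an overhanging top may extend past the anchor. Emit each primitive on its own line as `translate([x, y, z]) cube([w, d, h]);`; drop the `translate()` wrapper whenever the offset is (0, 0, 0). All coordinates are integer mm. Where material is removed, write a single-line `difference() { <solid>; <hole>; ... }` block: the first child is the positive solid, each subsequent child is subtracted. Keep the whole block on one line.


difference() { translate([211, 144, 0]) cube([4213, 190, 2780]); translate([1237, 144, 1126]) cube([771, 190, 1000]); }


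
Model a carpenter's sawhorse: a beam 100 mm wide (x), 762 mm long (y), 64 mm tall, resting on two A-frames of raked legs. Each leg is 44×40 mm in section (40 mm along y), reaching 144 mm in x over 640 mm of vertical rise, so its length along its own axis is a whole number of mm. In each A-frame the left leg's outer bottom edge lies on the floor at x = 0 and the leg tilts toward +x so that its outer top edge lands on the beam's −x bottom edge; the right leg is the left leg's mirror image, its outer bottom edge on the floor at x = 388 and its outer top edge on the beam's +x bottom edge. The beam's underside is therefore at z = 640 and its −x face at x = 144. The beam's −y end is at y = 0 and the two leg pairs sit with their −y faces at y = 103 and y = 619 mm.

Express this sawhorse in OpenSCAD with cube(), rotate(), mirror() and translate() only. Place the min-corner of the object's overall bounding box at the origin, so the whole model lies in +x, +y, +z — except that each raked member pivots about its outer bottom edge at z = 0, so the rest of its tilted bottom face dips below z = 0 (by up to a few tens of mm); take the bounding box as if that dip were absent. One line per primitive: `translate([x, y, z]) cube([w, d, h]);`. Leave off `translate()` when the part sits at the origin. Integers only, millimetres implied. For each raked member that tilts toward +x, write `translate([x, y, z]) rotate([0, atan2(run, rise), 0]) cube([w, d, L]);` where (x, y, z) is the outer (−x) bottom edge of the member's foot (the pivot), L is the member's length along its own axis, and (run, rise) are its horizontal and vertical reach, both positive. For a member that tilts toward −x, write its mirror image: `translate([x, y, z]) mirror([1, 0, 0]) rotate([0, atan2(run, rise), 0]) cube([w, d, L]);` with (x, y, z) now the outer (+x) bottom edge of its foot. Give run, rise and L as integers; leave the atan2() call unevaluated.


translate([144, 0, 640]) cube([100, 762, 64]);
translate([0, 103, 0]) rotate([0, atan2(144, 640), 0]) cube([44, 40, 656]);
translate([388, 103, 0]) mirror([1, 0, 0]) rotate([0, atan2(144, 640), 0]) cube([44, 40, 656]);
translate([0, 619, 0]) rotate([0, atan2(144, 640), 0]) cube([44, 40, 656]);
translate([388, 619, 0]) mirror([1, 0, 0]) rotate([0, atan2(144, 640), 0]) cube([44, 40, 656]);


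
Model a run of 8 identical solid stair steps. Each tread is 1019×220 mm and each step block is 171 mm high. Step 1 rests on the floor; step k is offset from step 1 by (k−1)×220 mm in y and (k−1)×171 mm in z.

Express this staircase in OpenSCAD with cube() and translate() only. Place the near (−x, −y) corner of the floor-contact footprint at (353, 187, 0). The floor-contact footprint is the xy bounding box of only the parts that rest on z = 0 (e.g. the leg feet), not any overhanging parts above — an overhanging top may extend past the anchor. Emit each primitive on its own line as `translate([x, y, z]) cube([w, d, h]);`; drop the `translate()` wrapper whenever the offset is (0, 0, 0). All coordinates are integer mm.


translate([353, 187, 0]) cube([1019, 220, 171]);
translate([353, 407, 171]) cube([1019, 220, 171]);
translate([353, 627, 342]) cube([1019, 220, 171]);
translate([353, 847, 513]) cube([1019, 220, 171]);
translate([353, 1067, 684]) cube([1019, 220, 171]);
translate([353, 1287, 855]) cube([1019, 220, 171]);
translate([353, 1507, 1026]) cube([1019, 220, 171]);
translate([353, 1727, 1197]) cube([1019, 220, 171]);


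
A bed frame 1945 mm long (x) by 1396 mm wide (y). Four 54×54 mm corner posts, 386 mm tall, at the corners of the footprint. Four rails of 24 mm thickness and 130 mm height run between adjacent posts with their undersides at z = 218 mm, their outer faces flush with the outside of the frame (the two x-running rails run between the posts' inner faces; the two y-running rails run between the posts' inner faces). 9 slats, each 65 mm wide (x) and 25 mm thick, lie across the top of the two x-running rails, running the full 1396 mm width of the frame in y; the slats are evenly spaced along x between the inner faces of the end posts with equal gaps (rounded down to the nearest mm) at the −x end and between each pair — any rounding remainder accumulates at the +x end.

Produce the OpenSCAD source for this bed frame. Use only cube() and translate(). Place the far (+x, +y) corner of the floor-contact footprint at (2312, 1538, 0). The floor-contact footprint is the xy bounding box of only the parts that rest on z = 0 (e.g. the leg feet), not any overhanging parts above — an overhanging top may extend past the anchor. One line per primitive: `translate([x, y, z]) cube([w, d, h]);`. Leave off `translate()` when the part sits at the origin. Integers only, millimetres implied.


// slat z = rail_z + rail_h = 218 + 130 = 348
// slat gap = ⌊(1837 − 9·65) / 10⌋ = 125
translate([367, 142, 0]) cube([54, 54, 386]);
translate([367, 1484, 0]) cube([54, 54, 386]);
translate([2258, 142, 0]) cube([54, 54, 386]);
translate([2258, 1484, 0]) cube([54, 54, 386]);
translate([421, 142, 218]) cube([1837, 24, 130]);
translate([421, 1514, 218]) cube([1837, 24, 130]);
translate([367, 196, 218]) cube([24, 1288, 130]);
translate([2288, 196, 218]) cube([24, 1288, 130]);
translate([546, 142, 348]) cube([65, 1396, 25]);
translate([736, 142, 348]) cube([65, 1396, 25]);
translate([926, 142, 348]) cube([65, 1396, 25]);
translate([1116, 142, 348]) cube([65, 1396, 25]);
translate([1306, 142, 348]) cube([65, 1396, 25]);
translate([1496, 142, 348]) cube([65, 1396, 25]);
translate([1686, 142, 348]) cube([65, 1396, 25]);
translate([1876, 142, 348]) cube([65, 1396, 25]);
translate([2066, 142, 348]) cube([65, 1396, 25]);


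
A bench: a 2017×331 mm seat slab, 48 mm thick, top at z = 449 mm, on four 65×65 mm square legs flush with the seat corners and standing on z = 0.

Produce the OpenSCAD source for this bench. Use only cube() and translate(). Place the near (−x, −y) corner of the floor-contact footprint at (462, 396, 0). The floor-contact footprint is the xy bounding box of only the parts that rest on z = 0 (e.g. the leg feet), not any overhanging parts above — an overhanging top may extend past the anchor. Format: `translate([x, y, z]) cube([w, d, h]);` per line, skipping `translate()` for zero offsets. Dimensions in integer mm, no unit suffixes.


translate([462, 396, 401]) cube([2017, 331, 48]);
translate([462, 396, 0]) cube([65, 65, 401]);
translate([462, 662, 0]) cube([65, 65, 401]);
translate([2414, 396, 0]) cube([65, 65, 401]);
translate([2414, 662, 0]) cube([65, 65, 401]);


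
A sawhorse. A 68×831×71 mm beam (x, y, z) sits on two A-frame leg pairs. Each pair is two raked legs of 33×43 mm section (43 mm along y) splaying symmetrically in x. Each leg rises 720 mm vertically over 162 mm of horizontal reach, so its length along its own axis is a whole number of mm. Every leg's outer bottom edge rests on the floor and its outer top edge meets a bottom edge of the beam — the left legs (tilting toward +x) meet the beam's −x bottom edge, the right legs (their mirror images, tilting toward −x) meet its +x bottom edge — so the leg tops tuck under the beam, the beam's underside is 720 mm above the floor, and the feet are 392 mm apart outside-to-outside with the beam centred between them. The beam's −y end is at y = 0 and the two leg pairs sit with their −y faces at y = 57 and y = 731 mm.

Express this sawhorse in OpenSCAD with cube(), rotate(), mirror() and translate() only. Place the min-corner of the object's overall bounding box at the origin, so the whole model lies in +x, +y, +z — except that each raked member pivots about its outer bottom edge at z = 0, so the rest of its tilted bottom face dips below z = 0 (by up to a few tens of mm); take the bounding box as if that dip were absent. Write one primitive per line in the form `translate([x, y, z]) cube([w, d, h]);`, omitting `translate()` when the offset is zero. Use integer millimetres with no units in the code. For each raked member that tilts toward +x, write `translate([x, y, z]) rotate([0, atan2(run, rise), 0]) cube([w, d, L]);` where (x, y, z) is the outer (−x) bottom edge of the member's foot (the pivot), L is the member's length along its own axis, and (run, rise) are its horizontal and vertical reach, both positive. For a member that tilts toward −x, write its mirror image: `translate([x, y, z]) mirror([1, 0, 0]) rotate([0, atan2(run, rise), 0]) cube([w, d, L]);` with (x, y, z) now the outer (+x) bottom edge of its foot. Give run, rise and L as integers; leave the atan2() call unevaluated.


translate([162, 0, 720]) cube([68, 831, 71]);
translate([0, 57, 0]) rotate([0, atan2(162, 720), 0]) cube([33, 43, 738]);
translate([392, 57, 0]) mirror([1, 0, 0]) rotate([0, atan2(162, 720), 0]) cube([33, 43, 738]);
translate([0, 731, 0]) rotate([0, atan2(162, 720), 0]) cube([33, 43, 738]);
translate([392, 731, 0]) mirror([1, 0, 0]) rotate([0, atan2(162, 720), 0]) cube([33, 43, 738]);


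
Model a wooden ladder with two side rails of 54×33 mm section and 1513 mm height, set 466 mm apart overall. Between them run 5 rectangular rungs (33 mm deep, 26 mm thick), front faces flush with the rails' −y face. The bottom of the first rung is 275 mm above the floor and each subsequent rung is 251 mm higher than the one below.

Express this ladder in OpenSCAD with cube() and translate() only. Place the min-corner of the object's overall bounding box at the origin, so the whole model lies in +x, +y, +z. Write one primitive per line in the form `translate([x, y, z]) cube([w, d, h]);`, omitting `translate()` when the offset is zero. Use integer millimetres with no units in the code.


cube([54, 33, 1513]);
translate([412, 0, 0]) cube([54, 33, 1513]);
translate([54, 0, 275]) cube([358, 33, 26]);
translate([54, 0, 526]) cube([358, 33, 26]);
translate([54, 0, 777]) cube([358, 33, 26]);
translate([54, 0, 1028]) cube([358, 33, 26]);
translate([54, 0, 1279]) cube([358, 33, 26]);


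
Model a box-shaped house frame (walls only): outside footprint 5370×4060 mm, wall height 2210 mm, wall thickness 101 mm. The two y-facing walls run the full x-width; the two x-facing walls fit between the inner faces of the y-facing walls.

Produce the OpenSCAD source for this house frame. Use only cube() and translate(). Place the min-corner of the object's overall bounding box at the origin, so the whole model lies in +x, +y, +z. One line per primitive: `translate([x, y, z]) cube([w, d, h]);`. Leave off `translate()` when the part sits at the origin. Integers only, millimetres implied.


cube([5370, 101, 2210]);
translate([0, 3959, 0]) cube([5370, 101, 2210]);
translate([0, 101, 0]) cube([101, 3858, 2210]);
translate([5269, 101, 0]) cube([101, 3858, 2210]);


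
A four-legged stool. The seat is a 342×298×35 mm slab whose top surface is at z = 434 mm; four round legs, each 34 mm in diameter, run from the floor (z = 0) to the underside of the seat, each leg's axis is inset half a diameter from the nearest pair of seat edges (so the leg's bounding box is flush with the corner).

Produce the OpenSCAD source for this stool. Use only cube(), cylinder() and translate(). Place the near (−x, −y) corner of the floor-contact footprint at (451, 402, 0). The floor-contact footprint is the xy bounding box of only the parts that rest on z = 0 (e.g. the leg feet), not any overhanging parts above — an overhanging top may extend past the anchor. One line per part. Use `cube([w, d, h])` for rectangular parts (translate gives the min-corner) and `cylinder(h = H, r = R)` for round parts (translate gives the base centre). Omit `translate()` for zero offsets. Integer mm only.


// leg_h = 434 - 35 = 399
translate([451, 402, 399]) cube([342, 298, 35]);
translate([468, 419, 0]) cylinder(h = 399, r = 17);
translate([776, 419, 0]) cylinder(h = 399, r = 17);
translate([468, 683, 0]) cylinder(h = 399, r = 17);
translate([776, 683, 0]) cylinder(h = 399, r = 17);


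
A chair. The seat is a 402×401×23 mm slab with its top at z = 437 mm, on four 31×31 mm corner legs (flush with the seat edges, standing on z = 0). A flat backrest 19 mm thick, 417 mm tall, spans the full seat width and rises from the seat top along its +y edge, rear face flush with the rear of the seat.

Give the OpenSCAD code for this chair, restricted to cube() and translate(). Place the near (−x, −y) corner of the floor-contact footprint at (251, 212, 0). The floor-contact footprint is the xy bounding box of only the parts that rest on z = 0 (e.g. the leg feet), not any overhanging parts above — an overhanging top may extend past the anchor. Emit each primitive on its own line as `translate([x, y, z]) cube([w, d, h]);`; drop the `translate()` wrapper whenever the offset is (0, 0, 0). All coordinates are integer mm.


translate([251, 212, 414]) cube([402, 401, 23]);
translate([251, 212, 0]) cube([31, 31, 414]);
translate([622, 212, 0]) cube([31, 31, 414]);
translate([251, 582, 0]) cube([31, 31, 414]);
translate([622, 582, 0]) cube([31, 31, 414]);
translate([251, 594, 437]) cube([402, 19, 417]);


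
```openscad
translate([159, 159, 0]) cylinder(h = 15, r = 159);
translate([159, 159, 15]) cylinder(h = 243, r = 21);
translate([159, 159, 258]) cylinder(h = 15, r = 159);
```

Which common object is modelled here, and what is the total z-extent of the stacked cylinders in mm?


A spool. The overall height is 273 mm.

Three coaxial cylinders, large–small–large — a spool. Two 15 mm flanges and a 243 mm core give 15 + 243 + 15 = 273 mm.


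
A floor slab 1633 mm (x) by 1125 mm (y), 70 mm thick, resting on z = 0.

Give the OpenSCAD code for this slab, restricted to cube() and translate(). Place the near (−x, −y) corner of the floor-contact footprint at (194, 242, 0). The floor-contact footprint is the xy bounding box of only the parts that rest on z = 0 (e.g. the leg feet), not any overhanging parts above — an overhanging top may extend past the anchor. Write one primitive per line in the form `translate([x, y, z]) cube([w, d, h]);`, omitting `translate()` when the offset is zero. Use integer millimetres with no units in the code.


translate([194, 242, 0]) cube([1633, 1125, 70]);


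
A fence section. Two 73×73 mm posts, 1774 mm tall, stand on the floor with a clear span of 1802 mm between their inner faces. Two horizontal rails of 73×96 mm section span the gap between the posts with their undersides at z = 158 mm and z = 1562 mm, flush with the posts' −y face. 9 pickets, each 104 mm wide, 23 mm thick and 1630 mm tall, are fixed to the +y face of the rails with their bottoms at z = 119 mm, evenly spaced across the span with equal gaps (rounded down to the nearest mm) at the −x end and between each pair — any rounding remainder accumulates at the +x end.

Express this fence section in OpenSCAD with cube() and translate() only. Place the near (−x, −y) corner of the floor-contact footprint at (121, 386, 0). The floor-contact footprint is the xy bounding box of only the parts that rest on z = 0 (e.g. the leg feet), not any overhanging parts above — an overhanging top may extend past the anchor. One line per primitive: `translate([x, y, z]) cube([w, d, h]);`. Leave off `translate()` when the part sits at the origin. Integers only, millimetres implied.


translate([121, 386, 0]) cube([73, 73, 1774]);
translate([1996, 386, 0]) cube([73, 73, 1774]);
translate([194, 386, 158]) cube([1802, 73, 96]);
translate([194, 386, 1562]) cube([1802, 73, 96]);
translate([280, 459, 119]) cube([104, 23, 1630]);
translate([470, 459, 119]) cube([104, 23, 1630]);
translate([660, 459, 119]) cube([104, 23, 1630]);
translate([850, 459, 119]) cube([104, 23, 1630]);
translate([1040, 459, 119]) cube([104, 23, 1630]);
translate([1230, 459, 119]) cube([104, 23, 1630]);
translate([1420, 459, 119]) cube([104, 23, 1630]);
translate([1610, 459, 119]) cube([104, 23, 1630]);
translate([1800, 459, 119]) cube([104, 23, 1630]);


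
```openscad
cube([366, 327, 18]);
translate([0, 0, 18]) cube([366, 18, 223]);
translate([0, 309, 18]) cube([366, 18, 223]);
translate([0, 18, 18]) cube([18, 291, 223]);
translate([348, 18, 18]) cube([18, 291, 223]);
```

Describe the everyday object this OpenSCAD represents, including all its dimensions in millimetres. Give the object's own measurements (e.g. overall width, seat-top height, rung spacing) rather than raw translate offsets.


An open-topped rectangular box: outside dimensions 366×327×241 mm, with a uniform wall and base thickness of 18 mm. The base is a full 366×327 slab on the floor; four walls sit on top of the base. The front and back walls (the −y and +y sides) span the full width; the two side walls fit between them.


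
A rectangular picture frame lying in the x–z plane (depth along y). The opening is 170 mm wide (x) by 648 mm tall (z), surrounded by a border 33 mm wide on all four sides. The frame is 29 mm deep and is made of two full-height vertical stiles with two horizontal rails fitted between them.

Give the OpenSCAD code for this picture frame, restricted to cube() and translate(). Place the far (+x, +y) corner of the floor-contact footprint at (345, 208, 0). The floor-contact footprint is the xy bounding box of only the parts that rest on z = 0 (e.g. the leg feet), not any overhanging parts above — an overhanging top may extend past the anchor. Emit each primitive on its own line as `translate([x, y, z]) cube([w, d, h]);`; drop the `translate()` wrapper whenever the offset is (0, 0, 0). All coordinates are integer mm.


translate([109, 179, 0]) cube([33, 29, 714]);
translate([312, 179, 0]) cube([33, 29, 714]);
translate([142, 179, 0]) cube([170, 29, 33]);
translate([142, 179, 681]) cube([170, 29, 33]);


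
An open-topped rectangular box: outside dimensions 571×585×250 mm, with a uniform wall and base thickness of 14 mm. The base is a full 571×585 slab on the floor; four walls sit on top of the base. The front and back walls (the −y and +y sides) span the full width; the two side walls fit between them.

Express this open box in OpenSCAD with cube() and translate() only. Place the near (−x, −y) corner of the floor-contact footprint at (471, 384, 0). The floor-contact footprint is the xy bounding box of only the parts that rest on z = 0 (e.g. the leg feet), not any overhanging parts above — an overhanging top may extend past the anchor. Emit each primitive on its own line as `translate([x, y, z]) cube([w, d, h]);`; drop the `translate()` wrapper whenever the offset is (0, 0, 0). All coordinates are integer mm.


translate([471, 384, 0]) cube([571, 585, 14]);
translate([471, 384, 14]) cube([571, 14, 236]);
translate([471, 955, 14]) cube([571, 14, 236]);
translate([471, 398, 14]) cube([14, 557, 236]);
translate([1028, 398, 14]) cube([14, 557, 236]);


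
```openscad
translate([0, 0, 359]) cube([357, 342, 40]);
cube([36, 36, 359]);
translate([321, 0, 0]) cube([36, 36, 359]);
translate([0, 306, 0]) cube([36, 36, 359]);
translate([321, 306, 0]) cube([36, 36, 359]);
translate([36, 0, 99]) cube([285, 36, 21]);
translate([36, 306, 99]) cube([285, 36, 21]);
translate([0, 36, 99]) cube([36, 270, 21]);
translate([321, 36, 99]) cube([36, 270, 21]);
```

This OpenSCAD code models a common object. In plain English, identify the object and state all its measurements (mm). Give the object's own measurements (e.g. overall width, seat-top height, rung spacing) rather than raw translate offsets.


A four-legged stool. The seat is a 357×342×40 mm slab whose top surface is at z = 399 mm; four square legs, each 36×36 mm in cross-section, run from the floor (z = 0) to the underside of the seat, each flush with a corner of the seat. Four stretchers, 36 mm wide and 21 mm tall, connect adjacent legs with their undersides at z = 99 mm, each running between the inner faces of the legs it joins and aligned with the legs' outer faces on the other axis.


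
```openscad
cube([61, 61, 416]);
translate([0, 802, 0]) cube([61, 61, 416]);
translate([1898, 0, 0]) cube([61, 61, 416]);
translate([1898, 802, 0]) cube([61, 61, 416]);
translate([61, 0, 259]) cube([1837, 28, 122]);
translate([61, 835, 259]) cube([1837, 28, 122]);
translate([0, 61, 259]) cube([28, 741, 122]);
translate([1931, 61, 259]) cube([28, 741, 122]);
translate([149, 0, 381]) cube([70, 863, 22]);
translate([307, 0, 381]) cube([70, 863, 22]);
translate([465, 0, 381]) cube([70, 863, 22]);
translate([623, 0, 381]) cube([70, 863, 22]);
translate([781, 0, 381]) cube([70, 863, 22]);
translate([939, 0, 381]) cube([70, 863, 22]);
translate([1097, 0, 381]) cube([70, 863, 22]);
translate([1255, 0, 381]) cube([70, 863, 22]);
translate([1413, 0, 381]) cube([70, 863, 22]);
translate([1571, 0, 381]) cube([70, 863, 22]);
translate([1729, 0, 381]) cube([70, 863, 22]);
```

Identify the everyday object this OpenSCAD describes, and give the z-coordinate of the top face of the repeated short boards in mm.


A bed frame. The slat-top height is 403 mm.

Four posts, four rails, and a row of slats — a bed frame. Slats sit on the rails at z = 259 + 122 = 381; with slat thickness 22, the top is 403 mm.
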